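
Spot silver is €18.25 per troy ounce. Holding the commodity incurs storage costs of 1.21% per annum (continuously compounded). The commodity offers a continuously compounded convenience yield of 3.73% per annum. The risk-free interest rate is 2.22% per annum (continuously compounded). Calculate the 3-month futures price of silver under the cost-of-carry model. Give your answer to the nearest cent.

Net carry = r + u − y = 0.0222 + 0.0121 − 0.0373 = -0.0030
F = S·e^((r+u−y)T) = 18.25 · e^(-0.0030 × 3/12) = 18.25 · e^-0.000750
= 18.25 × 0.999250 = €18.24 per troy ounce

€18.24 per troy ounce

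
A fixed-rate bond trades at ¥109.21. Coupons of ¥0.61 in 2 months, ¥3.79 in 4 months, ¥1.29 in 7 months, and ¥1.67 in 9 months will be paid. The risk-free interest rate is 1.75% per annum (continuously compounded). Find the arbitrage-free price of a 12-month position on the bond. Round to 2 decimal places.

PV(coupons) I = 0.61·e^(−0.0175·2/12) + 3.79·e^(−0.0175·4/12) + 1.29·e^(−0.0175·7/12) + 1.67·e^(−0.0175·9/12)
I = 0.6082 + 3.7680 + 1.2769 + 1.6482 = 7.3013
F = (S − I)·e^(rT) = (109.21 − 7.3013) · e^(0.0175·12/12)
= 101.9087 · e^0.017500 = 101.9087 × 1.017654 = ¥103.71

¥103.71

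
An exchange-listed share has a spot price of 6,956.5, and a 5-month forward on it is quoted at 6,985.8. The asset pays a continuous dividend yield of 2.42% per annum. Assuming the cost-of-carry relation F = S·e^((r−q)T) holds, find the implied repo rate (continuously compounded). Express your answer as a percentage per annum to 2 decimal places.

3.43%

From F = S·e^((r−q)T): (r − q) = ln(F/S)/T
ln(6985.8/6956.5) = ln(1.004212) = 0.004203
(r − q) = 0.004203 / (5/12) = 0.010087
r = ln(F/S)/T + q = 0.010087 + 0.0242 = 0.034287
r = 3.43%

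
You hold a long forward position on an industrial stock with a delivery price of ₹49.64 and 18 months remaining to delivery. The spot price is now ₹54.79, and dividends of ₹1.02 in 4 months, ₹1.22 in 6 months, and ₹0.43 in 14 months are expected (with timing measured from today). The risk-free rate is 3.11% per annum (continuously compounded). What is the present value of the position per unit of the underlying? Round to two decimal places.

PV(remaining dividends) I = 1.02·e^(−0.0311·4/12) + 1.22·e^(−0.0311·6/12) + 0.43·e^(−0.0311·14/12) = 2.6253
Current forward F = (S − I)·e^(rT) = (54.79 − 2.6253)·e^(0.0311·18/12) = 52.1647 × 1.047755 = 54.6558
Value (long) = (F − K)·e^(−rT) = (54.6558 − 49.64) × 0.954421 = 4.7872
Value = ₹4.79

₹4.79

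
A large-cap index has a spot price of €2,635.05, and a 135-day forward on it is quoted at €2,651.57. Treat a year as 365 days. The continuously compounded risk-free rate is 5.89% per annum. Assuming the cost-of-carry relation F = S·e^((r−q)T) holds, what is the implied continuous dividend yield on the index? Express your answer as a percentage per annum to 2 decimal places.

From F = S·e^((r−q)T): (r − q) = ln(F/S)/T
ln(2651.57/2635.05) = ln(1.006269) = 0.006249
(r − q) = 0.006249 / (135/365) = 0.016895
q = r − ln(F/S)/T = 0.0589 − 0.016895 = 0.042005
q = 4.20%

4.20%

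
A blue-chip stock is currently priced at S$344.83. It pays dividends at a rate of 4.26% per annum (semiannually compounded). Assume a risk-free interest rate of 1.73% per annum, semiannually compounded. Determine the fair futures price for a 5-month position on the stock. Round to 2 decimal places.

S$341.27

F = S · (1+r/2)^(2T) / (1+q/2)^(2T)
= 344.83 × 1.007203 / 1.017719 = 344.83 × 0.989667
F = S$341.27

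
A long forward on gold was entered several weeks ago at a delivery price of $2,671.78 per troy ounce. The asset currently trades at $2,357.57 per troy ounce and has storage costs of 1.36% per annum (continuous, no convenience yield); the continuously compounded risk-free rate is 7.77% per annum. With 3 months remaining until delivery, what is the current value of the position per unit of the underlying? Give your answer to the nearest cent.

-$254.78 per troy ounce

Current fair forward for the remaining 3 months: F = S·e^((r + u)·T), (r + u) = 0.0777 + 0.0136 = 0.0913
F = 2357.57 · e^(0.0913 × 3/12) = 2357.57 × 1.02308748 = 2412.0004
Value of long forward = (F − K)·e^(−rT) = (2412.0004 − 2671.78) · e^(−0.0777·3/12)
= -259.7796 × 0.98076245 = -254.78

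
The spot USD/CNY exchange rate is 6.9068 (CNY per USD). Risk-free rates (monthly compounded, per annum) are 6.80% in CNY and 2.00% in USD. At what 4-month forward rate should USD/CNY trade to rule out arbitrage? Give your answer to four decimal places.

7.0178

By covered interest parity, F = S · (1+r_CNY/12)^(12T) / (1+r_USD/12)^(12T)
= 6.9068 × 1.022860 / 1.006683 = 6.9068 × 1.016070
F = 7.0178 CNY per USD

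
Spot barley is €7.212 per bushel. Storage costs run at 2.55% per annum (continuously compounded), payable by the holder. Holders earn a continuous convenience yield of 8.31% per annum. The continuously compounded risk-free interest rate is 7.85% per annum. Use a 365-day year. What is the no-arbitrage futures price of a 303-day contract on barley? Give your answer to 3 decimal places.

€7.338 per bushel

Net carry = r + u − y = 0.0785 + 0.0255 − 0.0831 = 0.0209
F = S·e^((r+u−y)T) = 7.212 · e^(0.0209 × 303/365) = 7.212 · e^0.017350
= 7.212 × 1.017501 = €7.338 per bushel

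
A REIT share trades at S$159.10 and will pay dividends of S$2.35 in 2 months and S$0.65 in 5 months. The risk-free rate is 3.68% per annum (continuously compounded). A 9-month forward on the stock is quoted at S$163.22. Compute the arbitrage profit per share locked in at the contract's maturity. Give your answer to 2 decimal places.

S$2.73 per share

PV(dividends) I = 2.35·e^(−0.0368·2/12) + 0.65·e^(−0.0368·5/12) = 2.9757
Fair forward F* = (S − I)·e^(rT) = (159.10 − 2.9757)·e^0.027600 = 156.1243 × 1.027984 = 160.4933
Market S$163.22 > fair 160.4933: forward overpriced → cash-and-carry (borrow at r, buy the stock and collect the dividends, short the forward).
Profit at T = |F_mkt − F*| = |163.22 − 160.4933| = S$2.73 per share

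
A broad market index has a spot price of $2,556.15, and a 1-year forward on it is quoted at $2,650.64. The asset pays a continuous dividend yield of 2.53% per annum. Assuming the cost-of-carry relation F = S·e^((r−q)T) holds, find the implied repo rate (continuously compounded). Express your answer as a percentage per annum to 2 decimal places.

6.16%

From F = S·e^((r−q)T): (r − q) = ln(F/S)/T
ln(2650.64/2556.15) = ln(1.036966) = 0.036299
(r − q) = 0.036299 / (12/12) = 0.036299
r = ln(F/S)/T + q = 0.036299 + 0.0253 = 0.061599
r = 6.16%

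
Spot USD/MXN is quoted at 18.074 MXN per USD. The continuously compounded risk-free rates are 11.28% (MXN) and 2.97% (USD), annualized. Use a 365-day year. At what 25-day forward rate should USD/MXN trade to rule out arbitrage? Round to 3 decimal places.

18.177

F = S·e^((r_MXN − r_USD)T) = 18.074 · e^((0.1128 − 0.0297) × 25/365)
= 18.074 · e^0.005692 = 18.074 × 1.005708
F = 18.177 MXN per USD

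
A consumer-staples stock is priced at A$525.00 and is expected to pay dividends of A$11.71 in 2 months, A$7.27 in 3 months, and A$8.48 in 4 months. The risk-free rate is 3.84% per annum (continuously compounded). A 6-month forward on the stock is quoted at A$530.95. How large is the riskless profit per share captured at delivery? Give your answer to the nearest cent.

PV(dividends) I = 11.71·e^(−0.0384·2/12) + 7.27·e^(−0.0384·3/12) + 8.48·e^(−0.0384·4/12) = 27.2080
Fair forward F* = (S − I)·e^(rT) = (525.00 − 27.2080)·e^0.019200 = 497.7920 × 1.019386 = 507.4422
Market A$530.95 > fair 507.4422: forward overpriced → cash-and-carry (borrow at r, buy the stock and collect the dividends, short the forward).
Profit at T = |F_mkt − F*| = |530.95 − 507.4422| = A$23.51 per share

A$23.51 per share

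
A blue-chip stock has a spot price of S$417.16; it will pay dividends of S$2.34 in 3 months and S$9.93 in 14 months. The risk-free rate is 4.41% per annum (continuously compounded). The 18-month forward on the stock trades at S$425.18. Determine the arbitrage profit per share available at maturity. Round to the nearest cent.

S$7.96 per share

PV(dividends) I = 2.34·e^(−0.0441·3/12) + 9.93·e^(−0.0441·14/12) = 11.7464
Fair forward F* = (S − I)·e^(rT) = (417.16 − 11.7464)·e^0.066150 = 405.4136 × 1.068387 = 433.1386
Market S$425.18 < fair 433.1386: forward underpriced → reverse cash-and-carry (short the stock, invest proceeds at r, pay the dividends, go long the forward).
Profit at T = |F_mkt − F*| = |425.18 − 433.1386| = S$7.96 per share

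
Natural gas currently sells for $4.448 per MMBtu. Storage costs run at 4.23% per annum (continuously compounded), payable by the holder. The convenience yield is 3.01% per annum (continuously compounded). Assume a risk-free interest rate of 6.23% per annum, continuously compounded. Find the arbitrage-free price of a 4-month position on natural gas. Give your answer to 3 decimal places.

$4.560 per MMBtu

Net carry = r + u − y = 0.0623 + 0.0423 − 0.0301 = 0.0745
F = S·e^((r+u−y)T) = 4.448 · e^(0.0745 × 4/12) = 4.448 · e^0.024833
= 4.448 × 1.025144 = $4.560 per MMBtu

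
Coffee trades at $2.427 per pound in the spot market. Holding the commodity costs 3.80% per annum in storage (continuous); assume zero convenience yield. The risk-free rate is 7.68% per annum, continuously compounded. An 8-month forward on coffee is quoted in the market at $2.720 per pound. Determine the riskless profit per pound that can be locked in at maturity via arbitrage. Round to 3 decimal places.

$0.100 per pound

Fair forward: F* = S·e^(carry·T), with carry = (r + u) = 0.0768 + 0.0380 = 0.1148
F* = 2.427 · e^(0.1148 × 8/12) = 2.427 · e^0.076533 = 2.427 × 1.079538 = $2.6200
Market $2.720 > fair $2.6200: forward overpriced → cash-and-carry (buy spot, short the forward).
At maturity, profit = |F_mkt − F*| = |2.720 − 2.6200| = $0.100 per pound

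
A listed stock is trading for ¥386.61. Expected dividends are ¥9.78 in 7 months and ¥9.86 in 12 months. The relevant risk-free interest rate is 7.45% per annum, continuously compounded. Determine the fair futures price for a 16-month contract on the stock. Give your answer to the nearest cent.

¥406.54

PV(dividends) I = 9.78·e^(−0.0745·7/12) + 9.86·e^(−0.0745·12/12)
I = 9.3641 + 9.1521 = 18.5162
F = (S − I)·e^(rT) = (386.61 − 18.5162) · e^(0.0745·16/12)
= 368.0938 · e^0.099333 = 368.0938 × 1.104434 = ¥406.54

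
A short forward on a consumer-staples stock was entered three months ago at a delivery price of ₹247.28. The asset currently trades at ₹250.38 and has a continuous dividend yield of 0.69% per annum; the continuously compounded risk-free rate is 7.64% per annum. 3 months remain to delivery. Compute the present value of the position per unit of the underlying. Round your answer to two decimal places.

Current fair forward for the remaining 3 months: F = S·e^((r − q)·T), (r − q) = 0.0764 − 0.0069 = 0.0695
F = 250.38 · e^(0.0695 × 3/12) = 250.38 × 1.017527 = 254.7684
Value of long forward = (F − K)·e^(−rT) = (254.7684 − 247.28) · e^(−0.0764·3/12)
= 7.4884 × 0.981081 = 7.35
Short position value = −(long value) = -₹7.35

-₹7.35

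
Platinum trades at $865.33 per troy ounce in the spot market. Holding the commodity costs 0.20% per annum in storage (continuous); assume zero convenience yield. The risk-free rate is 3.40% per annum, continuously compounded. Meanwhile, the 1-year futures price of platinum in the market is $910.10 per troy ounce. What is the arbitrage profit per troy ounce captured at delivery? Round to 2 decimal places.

$13.05 per troy ounce

Fair futures: F* = S·e^(carry·T), with carry = (r + u) = 0.0340 + 0.0020 = 0.0360
F* = 865.33 · e^(0.0360 × 1) = 865.33 · e^0.036000 = 865.33 × 1.036656 = $897.0495
Market $910.10 > fair $897.0495: forward overpriced → cash-and-carry (buy spot, short the forward).
At maturity, profit = |F_mkt − F*| = |910.10 − 897.0495| = $13.05 per troy ounce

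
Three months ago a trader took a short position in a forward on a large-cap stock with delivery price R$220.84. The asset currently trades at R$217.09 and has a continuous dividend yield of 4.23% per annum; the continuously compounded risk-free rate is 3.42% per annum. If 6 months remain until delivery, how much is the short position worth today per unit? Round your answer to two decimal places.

R$4.55

Current fair forward for the remaining 6 months: F = S·e^((r − q)·T), (r − q) = 0.0342 − 0.0423 = -0.0081
F = 217.09 · e^(-0.0081 × 6/12) = 217.09 × 0.995958 = 216.2125
Value of long forward = (F − K)·e^(−rT) = (216.2125 − 220.84) · e^(−0.0342·6/12)
= -4.6275 × 0.983045 = -4.55
Short position value = −(long value) = R$4.55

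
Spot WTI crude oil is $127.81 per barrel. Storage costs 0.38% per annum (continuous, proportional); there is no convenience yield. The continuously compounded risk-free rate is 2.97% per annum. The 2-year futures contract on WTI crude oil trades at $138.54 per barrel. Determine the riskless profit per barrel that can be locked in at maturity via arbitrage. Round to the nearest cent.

$1.87 per barrel

Fair futures: F* = S·e^(carry·T), with carry = (r + u) = 0.0297 + 0.0038 = 0.0335
F* = 127.81 · e^(0.0335 × 2) = 127.81 · e^0.067000 = 127.81 × 1.069295 = $136.6666
Market $138.54 > fair $136.6666: forward overpriced → cash-and-carry (buy spot, short the forward).
At maturity, profit = |F_mkt − F*| = |138.54 − 136.6666| = $1.87 per barrel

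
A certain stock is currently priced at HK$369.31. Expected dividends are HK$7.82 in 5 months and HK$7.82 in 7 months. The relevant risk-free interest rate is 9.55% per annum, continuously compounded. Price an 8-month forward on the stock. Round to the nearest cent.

HK$377.70

PV(dividends) I = 7.82·e^(−0.0955·5/12) + 7.82·e^(−0.0955·7/12)
I = 7.5149 + 7.3963 = 14.9112
F = (S − I)·e^(rT) = (369.31 − 14.9112) · e^(0.0955·8/12)
= 354.3988 · e^0.063667 = 354.3988 × 1.065737 = HK$377.70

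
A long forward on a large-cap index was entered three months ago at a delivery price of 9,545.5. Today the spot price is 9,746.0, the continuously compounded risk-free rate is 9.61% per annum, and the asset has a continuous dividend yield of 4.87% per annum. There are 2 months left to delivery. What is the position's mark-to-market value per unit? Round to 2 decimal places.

Current fair forward for the remaining 2 months: F = S·e^((r − q)·T), (r − q) = 0.0961 − 0.0487 = 0.0474
F = 9746.0 · e^(0.0474 × 2/12) = 9746.0 × 1.00793129 = 9823.2984
Value of long forward = (F − K)·e^(−rT) = (9823.2984 − 9545.5) · e^(−0.0961·2/12)
= 277.7984 × 0.98411092 = 273.38

273.38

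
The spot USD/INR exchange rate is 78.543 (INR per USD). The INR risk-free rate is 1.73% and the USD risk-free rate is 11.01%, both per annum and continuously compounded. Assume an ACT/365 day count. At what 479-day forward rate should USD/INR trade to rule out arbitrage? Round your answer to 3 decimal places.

69.537

F = S·e^((r_INR − r_USD)T) = 78.543 · e^((0.0173 − 0.1101) × 479/365)
= 78.543 · e^-0.121784 = 78.543 × 0.885340
F = 69.537 INR per USD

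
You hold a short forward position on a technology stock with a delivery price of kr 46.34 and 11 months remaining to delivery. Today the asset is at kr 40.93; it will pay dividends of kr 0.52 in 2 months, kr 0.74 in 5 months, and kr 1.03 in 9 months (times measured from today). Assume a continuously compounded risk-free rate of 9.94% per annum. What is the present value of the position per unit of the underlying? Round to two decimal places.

kr 3.55

PV(remaining dividends) I = 0.52·e^(−0.0994·2/12) + 0.74·e^(−0.0994·5/12) + 1.03·e^(−0.0994·9/12) = 2.1774
Current forward F = (S − I)·e^(rT) = (40.93 − 2.1774)·e^(0.0994·11/12) = 38.7526 × 1.095397 = 42.4495
Value (long) = (F − K)·e^(−rT) = (42.4495 − 46.34) × 0.912911 = -3.5517
Short position value = −(long value) = kr 3.55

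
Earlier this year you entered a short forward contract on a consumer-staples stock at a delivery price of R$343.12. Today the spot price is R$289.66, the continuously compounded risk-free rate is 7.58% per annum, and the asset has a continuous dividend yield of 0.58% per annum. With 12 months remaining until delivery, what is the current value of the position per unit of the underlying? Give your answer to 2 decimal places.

Current fair forward for the remaining 12 months: F = S·e^((r − q)·T), (r − q) = 0.0758 − 0.0058 = 0.0700
F = 289.66 · e^(0.0700 × 12/12) = 289.66 × 1.072508 = 310.6627
Value of long forward = (F − K)·e^(−rT) = (310.6627 − 343.12) · e^(−0.0758·12/12)
= -32.4573 × 0.927002 = -30.09
Short position value = −(long value) = R$30.09

R$30.09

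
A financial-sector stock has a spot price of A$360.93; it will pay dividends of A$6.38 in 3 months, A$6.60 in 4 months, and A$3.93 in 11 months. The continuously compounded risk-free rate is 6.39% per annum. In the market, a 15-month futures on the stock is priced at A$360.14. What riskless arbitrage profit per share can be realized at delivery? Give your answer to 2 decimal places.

A$12.99 per share

PV(dividends) I = 6.38·e^(−0.0639·3/12) + 6.60·e^(−0.0639·4/12) + 3.93·e^(−0.0639·11/12) = 16.4462
Fair futures F* = (S − I)·e^(rT) = (360.93 − 16.4462)·e^0.079875 = 344.4838 × 1.083152 = 373.1283
Market A$360.14 < fair 373.1283: forward underpriced → reverse cash-and-carry (short the stock, invest proceeds at r, pay the dividends, go long the forward).
Profit at T = |F_mkt − F*| = |360.14 − 373.1283| = A$12.99 per share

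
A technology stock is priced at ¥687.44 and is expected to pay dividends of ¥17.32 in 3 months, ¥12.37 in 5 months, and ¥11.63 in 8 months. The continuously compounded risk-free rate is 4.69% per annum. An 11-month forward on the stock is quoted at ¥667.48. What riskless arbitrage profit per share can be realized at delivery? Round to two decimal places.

¥7.86 per share

PV(dividends) I = 17.32·e^(−0.0469·3/12) + 12.37·e^(−0.0469·5/12) + 11.63·e^(−0.0469·8/12) = 40.5207
Fair forward F* = (S − I)·e^(rT) = (687.44 − 40.5207)·e^0.042992 = 646.9193 × 1.043930 = 675.3385
Market ¥667.48 < fair 675.3385: forward underpriced → reverse cash-and-carry (short the stock, invest proceeds at r, pay the dividends, go long the forward).
Profit at T = |F_mkt − F*| = |667.48 − 675.3385| = ¥7.86 per share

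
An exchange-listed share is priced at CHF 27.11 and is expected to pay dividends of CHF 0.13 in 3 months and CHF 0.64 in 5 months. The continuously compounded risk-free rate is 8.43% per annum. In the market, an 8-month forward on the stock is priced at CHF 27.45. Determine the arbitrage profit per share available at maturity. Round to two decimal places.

CHF 0.44 per share

PV(dividends) I = 0.13·e^(−0.0843·3/12) + 0.64·e^(−0.0843·5/12) = 0.7452
Fair forward F* = (S − I)·e^(rT) = (27.11 − 0.7452)·e^0.056200 = 26.3648 × 1.057809 = 27.8889
Market CHF 27.45 < fair 27.8889: forward underpriced → reverse cash-and-carry (short the stock, invest proceeds at r, pay the dividends, go long the forward).
Profit at T = |F_mkt − F*| = |27.45 − 27.8889| = CHF 0.44 per share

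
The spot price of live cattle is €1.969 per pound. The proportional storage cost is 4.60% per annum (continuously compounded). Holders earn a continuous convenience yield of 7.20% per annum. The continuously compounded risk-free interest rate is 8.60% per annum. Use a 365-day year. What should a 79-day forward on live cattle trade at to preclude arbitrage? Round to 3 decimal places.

€1.995 per pound

Net carry = r + u − y = 0.0860 + 0.0460 − 0.0720 = 0.0600
F = S·e^((r+u−y)T) = 1.969 · e^(0.0600 × 79/365) = 1.969 · e^0.012986
= 1.969 × 1.013071 = €1.995 per pound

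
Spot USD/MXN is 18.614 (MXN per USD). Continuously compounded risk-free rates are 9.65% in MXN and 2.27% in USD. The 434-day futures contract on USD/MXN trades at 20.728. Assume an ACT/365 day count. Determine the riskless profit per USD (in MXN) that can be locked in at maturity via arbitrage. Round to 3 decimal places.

Fair futures: F* = S·e^(carry·T), with carry = (r_MXN − r_USD) = 0.0965 − 0.0227 = 0.0738
F* = 18.614 · e^(0.0738 × 434/365) = 18.614 · e^0.087751 = 18.614 × 1.091716 = 20.3212
Market 20.728 > fair 20.3212: forward overpriced → cash-and-carry (buy spot, short the forward).
At maturity, profit = |F_mkt − F*| = |20.728 − 20.3212| = 0.407 per USD (in MXN)

0.407 per USD (in MXN)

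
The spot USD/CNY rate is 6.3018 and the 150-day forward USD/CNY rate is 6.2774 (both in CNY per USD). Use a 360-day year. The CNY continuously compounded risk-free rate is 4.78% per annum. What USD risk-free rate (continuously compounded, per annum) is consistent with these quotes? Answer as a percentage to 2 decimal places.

F = S·e^((r_CNY − r_USD)T) ⇒ r_USD = r_CNY − ln(F/S)/T
ln(6.2774/6.3018) = -0.003879; /(150/360) = -0.009310
r_USD = 0.0478 + 0.009310 = 0.057110
r_USD = 5.71%

5.71%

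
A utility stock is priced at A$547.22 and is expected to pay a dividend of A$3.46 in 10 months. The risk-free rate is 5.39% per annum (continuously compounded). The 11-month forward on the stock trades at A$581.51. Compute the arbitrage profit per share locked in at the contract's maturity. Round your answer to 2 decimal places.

A$10.05 per share

PV(dividends) I = 3.46·e^(−0.0539·10/12) = 3.3080
Fair forward F* = (S − I)·e^(rT) = (547.22 − 3.3080)·e^0.049408 = 543.9120 × 1.050649 = 571.4606
Market A$581.51 > fair 571.4606: forward overpriced → cash-and-carry (borrow at r, buy the stock and collect the dividends, short the forward).
Profit at T = |F_mkt − F*| = |581.51 − 571.4606| = A$10.05 per share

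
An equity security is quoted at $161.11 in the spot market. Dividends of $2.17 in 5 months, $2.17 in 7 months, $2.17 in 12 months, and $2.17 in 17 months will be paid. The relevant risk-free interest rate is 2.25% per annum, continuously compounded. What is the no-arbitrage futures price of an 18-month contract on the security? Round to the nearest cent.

PV(dividends) I = 2.17·e^(−0.0225·5/12) + 2.17·e^(−0.0225·7/12) + 2.17·e^(−0.0225·12/12) + 2.17·e^(−0.0225·17/12)
I = 2.1498 + 2.1417 + 2.1217 + 2.1019 = 8.5151
F = (S − I)·e^(rT) = (161.11 − 8.5151) · e^(0.0225·18/12)
= 152.5949 · e^0.033750 = 152.5949 × 1.034326 = $157.83

$157.83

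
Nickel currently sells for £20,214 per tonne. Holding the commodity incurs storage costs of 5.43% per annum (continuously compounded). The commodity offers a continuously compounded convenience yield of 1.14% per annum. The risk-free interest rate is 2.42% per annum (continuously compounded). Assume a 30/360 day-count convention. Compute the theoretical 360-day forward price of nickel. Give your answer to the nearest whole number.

Net carry = r + u − y = 0.0242 + 0.0543 − 0.0114 = 0.0671
F = S·e^((r+u−y)T) = 20214 · e^(0.0671 × 360/360) = 20214 · e^0.067100
= 20214 × 1.069402 = £21,617 per tonne

£21,617 per tonne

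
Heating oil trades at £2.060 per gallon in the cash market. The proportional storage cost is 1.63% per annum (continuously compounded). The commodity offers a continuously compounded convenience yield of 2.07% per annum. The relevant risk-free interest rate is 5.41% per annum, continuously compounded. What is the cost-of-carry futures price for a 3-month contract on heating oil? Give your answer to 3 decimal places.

£2.086 per gallon

Net carry = r + u − y = 0.0541 + 0.0163 − 0.0207 = 0.0497
F = S·e^((r+u−y)T) = 2.060 · e^(0.0497 × 3/12) = 2.060 · e^0.012425
= 2.060 × 1.012503 = £2.086 per gallon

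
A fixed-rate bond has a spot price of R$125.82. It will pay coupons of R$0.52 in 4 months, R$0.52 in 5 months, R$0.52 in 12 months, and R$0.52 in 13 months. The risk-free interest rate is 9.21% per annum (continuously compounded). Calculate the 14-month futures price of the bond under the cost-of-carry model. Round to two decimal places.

PV(coupons) I = 0.52·e^(−0.0921·4/12) + 0.52·e^(−0.0921·5/12) + 0.52·e^(−0.0921·12/12) + 0.52·e^(−0.0921·13/12)
I = 0.5043 + 0.5004 + 0.4742 + 0.4706 = 1.9495
F = (S − I)·e^(rT) = (125.82 − 1.9495) · e^(0.0921·14/12)
= 123.8705 · e^0.107450 = 123.8705 × 1.113435 = R$137.92

R$137.92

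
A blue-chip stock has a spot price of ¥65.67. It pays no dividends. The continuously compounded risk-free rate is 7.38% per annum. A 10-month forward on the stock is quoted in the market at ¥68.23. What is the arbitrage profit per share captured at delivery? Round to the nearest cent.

¥1.61 per share

Fair forward: F* = S·e^(carry·T), with carry = r = 0.0738
F* = 65.67 · e^(0.0738 × 10/12) = 65.67 · e^0.061500 = 65.67 × 1.063430 = ¥69.8354
Market ¥68.23 < fair ¥69.8354: forward underpriced → reverse cash-and-carry (short spot, go long the forward).
At maturity, profit = |F_mkt − F*| = |68.23 − 69.8354| = ¥1.61 per share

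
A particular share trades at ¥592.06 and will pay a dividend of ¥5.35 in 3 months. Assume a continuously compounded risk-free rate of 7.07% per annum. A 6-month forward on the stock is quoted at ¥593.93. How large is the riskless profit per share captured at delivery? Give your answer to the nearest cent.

PV(dividends) I = 5.35·e^(−0.0707·3/12) = 5.2563
Fair forward F* = (S − I)·e^(rT) = (592.06 − 5.2563)·e^0.035350 = 586.8037 × 1.035982 = 607.9181
Market ¥593.93 < fair 607.9181: forward underpriced → reverse cash-and-carry (short the stock, invest proceeds at r, pay the dividends, go long the forward).
Profit at T = |F_mkt − F*| = |593.93 − 607.9181| = ¥13.99 per share

¥13.99 per share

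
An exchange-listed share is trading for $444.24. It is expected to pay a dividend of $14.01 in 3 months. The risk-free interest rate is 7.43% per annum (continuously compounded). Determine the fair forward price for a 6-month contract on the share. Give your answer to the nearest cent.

$446.78

PV(dividends) I = 14.01·e^(−0.0743·3/12)
I = 13.7522
F = (S − I)·e^(rT) = (444.24 − 13.7522) · e^(0.0743·6/12)
= 430.4878 · e^0.037150 = 430.4878 × 1.037849 = $446.78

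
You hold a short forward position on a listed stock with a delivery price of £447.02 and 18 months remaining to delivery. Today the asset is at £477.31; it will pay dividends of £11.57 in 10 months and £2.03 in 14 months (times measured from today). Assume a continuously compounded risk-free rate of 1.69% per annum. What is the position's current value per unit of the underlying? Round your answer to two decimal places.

-£28.08

PV(remaining dividends) I = 11.57·e^(−0.0169·10/12) + 2.03·e^(−0.0169·14/12) = 13.3986
Current forward F = (S − I)·e^(rT) = (477.31 − 13.3986)·e^(0.0169·18/12) = 463.9114 × 1.025674 = 475.8219
Value (long) = (F − K)·e^(−rT) = (475.8219 − 447.02) × 0.974969 = 28.0810
Short position value = −(long value) = -£28.08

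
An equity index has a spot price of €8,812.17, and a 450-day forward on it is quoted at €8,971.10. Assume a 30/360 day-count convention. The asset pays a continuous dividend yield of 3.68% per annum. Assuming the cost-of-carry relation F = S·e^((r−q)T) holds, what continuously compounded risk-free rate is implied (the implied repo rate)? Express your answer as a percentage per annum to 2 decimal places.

5.11%

From F = S·e^((r−q)T): (r − q) = ln(F/S)/T
ln(8971.10/8812.17) = ln(1.018035) = 0.017874
(r − q) = 0.017874 / (450/360) = 0.014299
r = ln(F/S)/T + q = 0.014299 + 0.0368 = 0.051099
r = 5.11%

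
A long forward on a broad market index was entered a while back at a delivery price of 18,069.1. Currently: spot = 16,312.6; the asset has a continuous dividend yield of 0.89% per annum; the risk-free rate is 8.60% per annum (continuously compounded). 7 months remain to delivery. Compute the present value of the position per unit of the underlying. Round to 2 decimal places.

-956.87

Current fair forward for the remaining 7 months: F = S·e^((r − q)·T), (r − q) = 0.0860 − 0.0089 = 0.0771
F = 16312.6 · e^(0.0771 × 7/12) = 16312.6 × 1.04600171 = 17063.0075
Value of long forward = (F − K)·e^(−rT) = (17063.0075 − 18069.1) · e^(−0.0860·7/12)
= -1006.0925 × 0.95107090 = -956.87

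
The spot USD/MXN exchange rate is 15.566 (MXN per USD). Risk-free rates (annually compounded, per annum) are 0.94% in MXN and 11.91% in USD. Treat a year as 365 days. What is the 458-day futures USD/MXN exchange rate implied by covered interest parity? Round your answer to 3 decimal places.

13.676

By covered interest parity, F = S · (1+r_MXN)^T / (1+r_USD)^T
= 15.566 × 1.011809 / 1.151650 = 15.566 × 0.878573
F = 13.676 MXN per USD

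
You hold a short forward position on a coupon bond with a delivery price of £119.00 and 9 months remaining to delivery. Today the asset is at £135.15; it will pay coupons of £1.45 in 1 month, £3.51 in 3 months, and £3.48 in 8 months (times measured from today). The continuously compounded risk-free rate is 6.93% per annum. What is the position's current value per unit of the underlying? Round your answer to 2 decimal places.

-£13.96

PV(remaining coupons) I = 1.45·e^(−0.0693·1/12) + 3.51·e^(−0.0693·3/12) + 3.48·e^(−0.0693·8/12) = 8.2142
Current forward F = (S − I)·e^(rT) = (135.15 − 8.2142)·e^(0.0693·9/12) = 126.9358 × 1.053349 = 133.7077
Value (long) = (F − K)·e^(−rT) = (133.7077 − 119.00) × 0.949353 = 13.9628
Short position value = −(long value) = -£13.96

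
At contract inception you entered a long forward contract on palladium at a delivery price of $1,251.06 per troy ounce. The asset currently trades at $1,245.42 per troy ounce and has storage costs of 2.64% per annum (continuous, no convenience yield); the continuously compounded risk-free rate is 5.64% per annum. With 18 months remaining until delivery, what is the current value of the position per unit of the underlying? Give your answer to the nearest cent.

Current fair forward for the remaining 18 months: F = S·e^((r + u)·T), (r + u) = 0.0564 + 0.0264 = 0.0828
F = 1245.42 · e^(0.0828 × 18/12) = 1245.42 × 1.13224230 = 1410.1172
Value of long forward = (F − K)·e^(−rT) = (1410.1172 − 1251.06) · e^(−0.0564·18/12)
= 159.0572 × 0.91887976 = 146.15

$146.15 per troy ounce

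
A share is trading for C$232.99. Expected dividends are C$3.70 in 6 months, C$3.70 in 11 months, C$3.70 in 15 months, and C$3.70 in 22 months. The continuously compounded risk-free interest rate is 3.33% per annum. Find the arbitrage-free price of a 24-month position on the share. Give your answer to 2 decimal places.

C$233.80

PV(dividends) I = 3.70·e^(−0.0333·6/12) + 3.70·e^(−0.0333·11/12) + 3.70·e^(−0.0333·15/12) + 3.70·e^(−0.0333·22/12)
I = 3.6389 + 3.5888 + 3.5491 + 3.4809 = 14.2577
F = (S − I)·e^(rT) = (232.99 − 14.2577) · e^(0.0333·24/12)
= 218.7323 · e^0.066600 = 218.7323 × 1.068868 = C$233.80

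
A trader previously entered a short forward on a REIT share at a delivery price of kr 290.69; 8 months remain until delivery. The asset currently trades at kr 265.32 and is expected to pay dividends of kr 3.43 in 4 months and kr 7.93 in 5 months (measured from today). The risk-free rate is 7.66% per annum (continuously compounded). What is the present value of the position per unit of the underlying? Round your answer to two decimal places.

PV(remaining dividends) I = 3.43·e^(−0.0766·4/12) + 7.93·e^(−0.0766·5/12) = 11.0244
Current forward F = (S − I)·e^(rT) = (265.32 − 11.0244)·e^(0.0766·8/12) = 254.2956 × 1.052393 = 267.6189
Value (long) = (F − K)·e^(−rT) = (267.6189 − 290.69) × 0.950215 = -21.9225
Short position value = −(long value) = kr 21.92

kr 21.92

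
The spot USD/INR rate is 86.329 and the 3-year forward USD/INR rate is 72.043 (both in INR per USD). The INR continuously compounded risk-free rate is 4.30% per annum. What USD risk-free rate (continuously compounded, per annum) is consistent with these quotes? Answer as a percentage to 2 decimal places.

F = S·e^((r_INR − r_USD)T) ⇒ r_USD = r_INR − ln(F/S)/T
ln(72.043/86.329) = -0.180902; /(3) = -0.060301
r_USD = 0.0430 + 0.060301 = 0.103301
r_USD = 10.33%

10.33%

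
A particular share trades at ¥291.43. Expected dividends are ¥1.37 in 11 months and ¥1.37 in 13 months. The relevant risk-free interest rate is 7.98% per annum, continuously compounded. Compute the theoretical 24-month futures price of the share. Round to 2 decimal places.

PV(dividends) I = 1.37·e^(−0.0798·11/12) + 1.37·e^(−0.0798·13/12)
I = 1.2734 + 1.2565 = 2.5299
F = (S − I)·e^(rT) = (291.43 − 2.5299) · e^(0.0798·24/12)
= 288.9001 · e^0.159600 = 288.9001 × 1.173042 = ¥338.89

¥338.89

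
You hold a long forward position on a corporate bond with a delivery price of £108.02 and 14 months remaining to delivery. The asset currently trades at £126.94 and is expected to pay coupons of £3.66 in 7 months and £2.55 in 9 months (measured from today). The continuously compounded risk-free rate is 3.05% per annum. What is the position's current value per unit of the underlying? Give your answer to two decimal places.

PV(remaining coupons) I = 3.66·e^(−0.0305·7/12) + 2.55·e^(−0.0305·9/12) = 6.0878
Current forward F = (S − I)·e^(rT) = (126.94 − 6.0878)·e^(0.0305·14/12) = 120.8522 × 1.036224 = 125.2300
Value (long) = (F − K)·e^(−rT) = (125.2300 − 108.02) × 0.965042 = 16.6084
Value = £16.61

£16.61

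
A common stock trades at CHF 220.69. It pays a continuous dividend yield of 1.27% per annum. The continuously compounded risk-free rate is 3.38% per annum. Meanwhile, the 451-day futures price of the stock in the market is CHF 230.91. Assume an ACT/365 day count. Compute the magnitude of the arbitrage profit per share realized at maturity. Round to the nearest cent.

Fair futures: F* = S·e^(carry·T), with carry = (r − q) = 0.0338 − 0.0127 = 0.0211
F* = 220.69 · e^(0.0211 × 451/365) = 220.69 · e^0.026072 = 220.69 × 1.026415 = CHF 226.5195
Market CHF 230.91 > fair CHF 226.5195: forward overpriced → cash-and-carry (buy spot, short the forward).
At maturity, profit = |F_mkt − F*| = |230.91 − 226.5195| = CHF 4.39 per share

CHF 4.39 per share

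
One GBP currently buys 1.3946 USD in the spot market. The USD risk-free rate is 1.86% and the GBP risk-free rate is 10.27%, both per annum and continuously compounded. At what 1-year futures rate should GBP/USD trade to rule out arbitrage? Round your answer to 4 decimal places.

F = S·e^((r_USD − r_GBP)T) = 1.3946 · e^((0.0186 − 0.1027) × 12/12)
= 1.3946 · e^-0.084100 = 1.3946 × 0.919339
F = 1.2821 USD per GBP

1.2821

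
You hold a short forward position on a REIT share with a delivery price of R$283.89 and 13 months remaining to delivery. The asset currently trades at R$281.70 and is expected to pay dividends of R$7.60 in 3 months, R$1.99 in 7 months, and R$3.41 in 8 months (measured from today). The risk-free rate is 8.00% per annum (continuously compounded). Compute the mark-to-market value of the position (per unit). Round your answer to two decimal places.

PV(remaining dividends) I = 7.60·e^(−0.0800·3/12) + 1.99·e^(−0.0800·7/12) + 3.41·e^(−0.0800·8/12) = 12.5817
Current forward F = (S − I)·e^(rT) = (281.70 − 12.5817)·e^(0.0800·13/12) = 269.1183 × 1.090533 = 293.4824
Value (long) = (F − K)·e^(−rT) = (293.4824 − 283.89) × 0.916983 = 8.7961
Short position value = −(long value) = -R$8.80

-R$8.80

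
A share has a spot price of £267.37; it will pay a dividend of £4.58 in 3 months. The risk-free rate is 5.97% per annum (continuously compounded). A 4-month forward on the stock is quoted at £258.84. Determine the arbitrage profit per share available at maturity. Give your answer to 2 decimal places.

£9.30 per share

PV(dividends) I = 4.58·e^(−0.0597·3/12) = 4.5122
Fair forward F* = (S − I)·e^(rT) = (267.37 − 4.5122)·e^0.019900 = 262.8578 × 1.020099 = 268.1410
Market £258.84 < fair 268.1410: forward underpriced → reverse cash-and-carry (short the stock, invest proceeds at r, pay the dividends, go long the forward).
Profit at T = |F_mkt − F*| = |258.84 − 268.1410| = £9.30 per share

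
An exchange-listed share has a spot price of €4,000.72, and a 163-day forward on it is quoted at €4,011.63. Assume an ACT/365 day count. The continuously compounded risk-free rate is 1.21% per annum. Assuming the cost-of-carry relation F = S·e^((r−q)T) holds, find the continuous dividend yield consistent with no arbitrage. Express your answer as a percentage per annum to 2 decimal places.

From F = S·e^((r−q)T): (r − q) = ln(F/S)/T
ln(4011.63/4000.72) = ln(1.002727) = 0.002723
(r − q) = 0.002723 / (163/365) = 0.006098
q = r − ln(F/S)/T = 0.0121 − 0.006098 = 0.006002
q = 0.60%

0.60%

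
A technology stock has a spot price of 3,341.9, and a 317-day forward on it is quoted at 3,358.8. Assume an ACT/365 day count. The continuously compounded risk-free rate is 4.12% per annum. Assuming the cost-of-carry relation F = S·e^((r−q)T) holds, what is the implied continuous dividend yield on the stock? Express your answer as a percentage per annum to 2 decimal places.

3.54%

From F = S·e^((r−q)T): (r − q) = ln(F/S)/T
ln(3358.8/3341.9) = ln(1.005057) = 0.005044
(r − q) = 0.005044 / (317/365) = 0.005808
q = r − ln(F/S)/T = 0.0412 − 0.005808 = 0.035392
q = 3.54%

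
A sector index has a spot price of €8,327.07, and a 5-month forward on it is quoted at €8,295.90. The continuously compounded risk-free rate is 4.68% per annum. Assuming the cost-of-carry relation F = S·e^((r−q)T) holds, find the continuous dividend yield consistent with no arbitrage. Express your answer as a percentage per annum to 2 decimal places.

5.58%

From F = S·e^((r−q)T): (r − q) = ln(F/S)/T
ln(8295.90/8327.07) = ln(0.996257) = -0.003750
(r − q) = -0.003750 / (5/12) = -0.009000
q = r − ln(F/S)/T = 0.0468 + 0.009000 = 0.055800
q = 5.58%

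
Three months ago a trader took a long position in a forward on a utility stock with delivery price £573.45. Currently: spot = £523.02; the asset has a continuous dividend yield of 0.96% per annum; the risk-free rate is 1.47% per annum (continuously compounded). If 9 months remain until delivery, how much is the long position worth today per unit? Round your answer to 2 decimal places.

-£47.89

Current fair forward for the remaining 9 months: F = S·e^((r − q)·T), (r − q) = 0.0147 − 0.0096 = 0.0051
F = 523.02 · e^(0.0051 × 9/12) = 523.02 × 1.003832 = 525.0242
Value of long forward = (F − K)·e^(−rT) = (525.0242 − 573.45) · e^(−0.0147·9/12)
= -48.4258 × 0.989036 = -47.89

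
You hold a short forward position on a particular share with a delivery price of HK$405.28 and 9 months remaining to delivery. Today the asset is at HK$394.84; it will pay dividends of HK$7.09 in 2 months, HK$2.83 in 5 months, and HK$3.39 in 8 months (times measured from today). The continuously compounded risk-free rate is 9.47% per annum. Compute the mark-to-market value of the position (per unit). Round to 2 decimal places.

PV(remaining dividends) I = 7.09·e^(−0.0947·2/12) + 2.83·e^(−0.0947·5/12) + 3.39·e^(−0.0947·8/12) = 12.8821
Current forward F = (S − I)·e^(rT) = (394.84 − 12.8821)·e^(0.0947·9/12) = 381.9579 × 1.073608 = 410.0731
Value (long) = (F − K)·e^(−rT) = (410.0731 − 405.28) × 0.931439 = 4.4645
Short position value = −(long value) = -HK$4.46

-HK$4.46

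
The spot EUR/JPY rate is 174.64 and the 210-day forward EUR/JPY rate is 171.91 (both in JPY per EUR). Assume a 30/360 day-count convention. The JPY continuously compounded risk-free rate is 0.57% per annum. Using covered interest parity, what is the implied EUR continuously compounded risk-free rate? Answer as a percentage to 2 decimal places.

3.27%

F = S·e^((r_JPY − r_EUR)T) ⇒ r_EUR = r_JPY − ln(F/S)/T
ln(171.91/174.64) = -0.015756; /(210/360) = -0.027010
r_EUR = 0.0057 + 0.027010 = 0.032710
r_EUR = 3.27%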